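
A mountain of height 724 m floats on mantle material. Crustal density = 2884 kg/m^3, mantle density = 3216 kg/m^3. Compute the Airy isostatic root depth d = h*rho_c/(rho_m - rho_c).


rho_m - rho_c = 3216 - 2884 = 332
d = 724 * 2884 / 332
= 2088016 / 332
= 6289.2 m

6289.2


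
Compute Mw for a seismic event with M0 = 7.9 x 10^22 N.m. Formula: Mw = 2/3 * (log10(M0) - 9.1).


log10(M0) = log10(7.9 x 10^22) = 22.8976
Mw = 2/3 * (22.8976 - 9.1)
= 2/3 * 13.7976
= 9.2

9.2


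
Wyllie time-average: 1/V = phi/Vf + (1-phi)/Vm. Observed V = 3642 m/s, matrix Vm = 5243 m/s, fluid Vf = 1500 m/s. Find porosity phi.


1/V - 1/Vm = 1/3642 - 1/5243 = 8.384e-05
1/Vf - 1/Vm = 1/1500 - 1/5243 = 0.00047594
phi = 8.384e-05 / 0.00047594 = 0.1762

0.1762


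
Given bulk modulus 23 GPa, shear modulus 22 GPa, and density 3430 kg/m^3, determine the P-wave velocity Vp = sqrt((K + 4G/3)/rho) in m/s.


First compute the effective modulus:
K + 4G/3 = 23e9 + 4*22e9/3 = 52333333333.33 Pa
Then divide by density:
52333333333.33 / 3430 = 15257531.5841 Pa/(kg/m^3)
Take the square root:
Vp = sqrt(15257531.5841) = 3906.09 m/s

3906.09


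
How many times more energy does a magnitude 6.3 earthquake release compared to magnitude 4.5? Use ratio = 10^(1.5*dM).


M2 - M1 = 6.3 - 4.5 = 1.8
1.5 * 1.8 = 2.7
ratio = 10^2.7 = 501.19

501.19


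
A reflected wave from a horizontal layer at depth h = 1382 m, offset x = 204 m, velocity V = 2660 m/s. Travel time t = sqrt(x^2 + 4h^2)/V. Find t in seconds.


x^2 + 4h^2 = 204^2 + 4*1382^2 = 41616 + 7639696 = 7681312
sqrt(7681312) = 2771.518
t = 2771.518 / 2660 = 1.0419 s

1.0419


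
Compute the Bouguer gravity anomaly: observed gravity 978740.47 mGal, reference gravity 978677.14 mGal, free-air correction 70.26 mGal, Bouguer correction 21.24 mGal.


BA = g_obs - g_ref + FAC - BC
= 978740.47 - 978677.14 + 70.26 - 21.24
= 112.35 mGal

112.35


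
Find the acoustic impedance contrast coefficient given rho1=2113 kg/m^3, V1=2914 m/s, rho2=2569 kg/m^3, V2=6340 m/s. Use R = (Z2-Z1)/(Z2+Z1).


Z1 = 2113 * 2914 = 6157282
Z2 = 2569 * 6340 = 16287460
R = (16287460 - 6157282) / (16287460 + 6157282) = 10130178 / 22444742 = 0.4513

0.4513


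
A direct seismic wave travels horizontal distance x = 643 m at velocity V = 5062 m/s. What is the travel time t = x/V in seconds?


t = x / V
= 643 / 5062
= 0.127 s

0.127


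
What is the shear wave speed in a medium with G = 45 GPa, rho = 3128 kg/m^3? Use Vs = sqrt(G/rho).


Convert G to Pa: G = 45e9 Pa
Compute G/rho = 45e9 / 3128 = 14386189.2583
Vs = sqrt(14386189.2583) = 3792.91 m/s

3792.91


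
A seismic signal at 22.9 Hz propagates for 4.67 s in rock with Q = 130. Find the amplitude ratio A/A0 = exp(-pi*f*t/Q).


pi*f*t/Q = pi*22.9*4.67/130 = 2.584395
A/A0 = exp(-2.584395) = 0.075442

0.075442


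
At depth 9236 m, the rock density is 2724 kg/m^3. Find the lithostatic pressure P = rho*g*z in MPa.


P = rho * g * z / 1e6
= 2724 * 9.81 * 9236 / 1e6
= 246808455.84 / 1e6
= 246.8085 MPa

246.8085


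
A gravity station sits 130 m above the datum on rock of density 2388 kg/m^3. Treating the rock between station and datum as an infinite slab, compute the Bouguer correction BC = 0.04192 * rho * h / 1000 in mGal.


BC = 0.04192 * rho * h / 1000
= 0.04192 * 2388 * 130 / 1000
= 13.0136 mGal

13.0136


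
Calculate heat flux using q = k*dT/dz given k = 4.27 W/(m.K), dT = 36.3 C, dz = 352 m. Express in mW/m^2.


q = k * dT / dz * 1000
= 4.27 * 36.3 / 352 * 1000
= 0.440344 * 1000
= 440.3437 mW/m^2

440.3437


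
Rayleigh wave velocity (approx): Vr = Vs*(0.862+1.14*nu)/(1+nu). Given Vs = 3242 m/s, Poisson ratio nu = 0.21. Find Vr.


Numerator factor = 0.862 + 1.14*0.21 = 1.1014
Denominator = 1 + 0.21 = 1.21
Vr = 3242 * 1.1014 / 1.21 = 2951.02 m/s

2951.02


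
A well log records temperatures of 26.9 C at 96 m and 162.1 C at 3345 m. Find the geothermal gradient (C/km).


dT = 162.1 - 26.9 = 135.2 C
dz = 3345 - 96 = 3249 m
gradient = dT/dz * 1000 = 135.2/3249 * 1000 = 41.6128 C/km

41.6128


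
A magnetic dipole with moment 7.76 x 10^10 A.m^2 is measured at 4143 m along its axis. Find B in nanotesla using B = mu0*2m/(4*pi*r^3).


m = 7.76 x 10^10 = 77600000000 A.m^2
2m = 155200000000 A.m^2
r^3 = 4143^3 = 71112312207
B = (4pi*10^-7) * 155200000000 / (4*pi * 71112312207) * 1e9
= 195030.071935 / 893623670437.18 * 1e9
= 218.2463 nT

218.2463


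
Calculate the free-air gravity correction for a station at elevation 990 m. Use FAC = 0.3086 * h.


FAC = 0.3086 * h
= 0.3086 * 990
= 305.514 mGal

305.514


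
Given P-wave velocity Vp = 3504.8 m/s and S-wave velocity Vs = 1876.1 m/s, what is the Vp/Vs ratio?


Vp/Vs = 3504.8 / 1876.1
= 1.8681

1.8681


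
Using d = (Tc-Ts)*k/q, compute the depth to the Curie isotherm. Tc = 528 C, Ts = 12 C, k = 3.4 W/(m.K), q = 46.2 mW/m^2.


T_Curie - T_surf = 528 - 12 = 516 C
Convert q to W/m^2: 46.2 mW/m^2 = 0.0462 W/m^2
d = 516 * 3.4 / 0.0462 = 37974.03 m

37974.03


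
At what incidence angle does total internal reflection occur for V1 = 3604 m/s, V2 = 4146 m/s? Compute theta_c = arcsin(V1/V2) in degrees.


V1/V2 = 3604/4146 = 0.869272
theta_c = arcsin(0.869272) = 60.3741 degrees

60.3741


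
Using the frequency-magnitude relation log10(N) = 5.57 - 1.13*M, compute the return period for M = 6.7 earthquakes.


log10(N) = 5.57 - 1.13*6.7 = -2.001
N = 10^-2.001 = 0.009977
T = 1/N = 1/0.009977 = 100.2305 years

100.2305


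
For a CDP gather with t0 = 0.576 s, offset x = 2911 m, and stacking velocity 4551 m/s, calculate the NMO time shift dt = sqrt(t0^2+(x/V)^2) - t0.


x/Vnmo = 2911/4551 = 0.63964
(x/Vnmo)^2 = 0.409139
t0^2 = 0.331776
sqrt(0.331776 + 0.409139) = 0.860764
dt = 0.860764 - 0.576 = 0.284764

0.284764


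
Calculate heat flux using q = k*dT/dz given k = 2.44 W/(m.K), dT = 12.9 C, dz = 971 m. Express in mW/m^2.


q = k * dT / dz * 1000
= 2.44 * 12.9 / 971 * 1000
= 0.032416 * 1000
= 32.4161 mW/m^2

32.4161


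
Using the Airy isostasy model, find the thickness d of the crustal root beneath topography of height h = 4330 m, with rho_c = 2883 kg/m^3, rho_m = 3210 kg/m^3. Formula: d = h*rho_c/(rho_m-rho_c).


rho_m - rho_c = 3210 - 2883 = 327
d = 4330 * 2883 / 327
= 12483390 / 327
= 38175.5 m

38175.5


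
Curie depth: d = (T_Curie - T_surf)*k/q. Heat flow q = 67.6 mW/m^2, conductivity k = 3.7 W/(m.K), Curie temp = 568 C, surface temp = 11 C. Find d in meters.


T_Curie - T_surf = 568 - 11 = 557 C
Convert q to W/m^2: 67.6 mW/m^2 = 0.0676 W/m^2
d = 557 * 3.7 / 0.0676 = 30486.69 m

30486.69


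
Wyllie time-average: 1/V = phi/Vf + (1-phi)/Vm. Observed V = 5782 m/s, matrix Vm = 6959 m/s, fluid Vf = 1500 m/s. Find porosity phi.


1/V - 1/Vm = 1/5782 - 1/6959 = 2.925e-05
1/Vf - 1/Vm = 1/1500 - 1/6959 = 0.00052297
phi = 2.925e-05 / 0.00052297 = 0.0559

0.0559


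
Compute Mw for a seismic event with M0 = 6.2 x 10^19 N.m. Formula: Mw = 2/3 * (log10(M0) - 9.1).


log10(M0) = log10(6.2 x 10^19) = 19.7924
Mw = 2/3 * (19.7924 - 9.1)
= 2/3 * 10.6924
= 7.13

7.13


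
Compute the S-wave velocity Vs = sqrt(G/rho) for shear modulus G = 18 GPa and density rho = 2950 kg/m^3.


Convert G to Pa: G = 18e9 Pa
Compute G/rho = 18e9 / 2950 = 6101694.9153
Vs = sqrt(6101694.9153) = 2470.16 m/s

2470.16


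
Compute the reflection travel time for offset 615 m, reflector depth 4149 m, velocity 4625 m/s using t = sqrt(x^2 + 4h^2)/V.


x^2 + 4h^2 = 615^2 + 4*4149^2 = 378225 + 68856804 = 69235029
sqrt(69235029) = 8320.7589
t = 8320.7589 / 4625 = 1.7991 s

1.7991


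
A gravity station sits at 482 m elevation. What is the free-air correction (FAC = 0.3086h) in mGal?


FAC = 0.3086 * h
= 0.3086 * 482
= 148.7452 mGal

148.7452


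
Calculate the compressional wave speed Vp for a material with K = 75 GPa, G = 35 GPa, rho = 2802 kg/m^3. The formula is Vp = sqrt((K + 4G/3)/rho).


First compute the effective modulus:
K + 4G/3 = 75e9 + 4*35e9/3 = 121666666666.67 Pa
Then divide by density:
121666666666.67 / 2802 = 43421365.6912 Pa/(kg/m^3)
Take the square root:
Vp = sqrt(43421365.6912) = 6589.49 m/s

6589.49


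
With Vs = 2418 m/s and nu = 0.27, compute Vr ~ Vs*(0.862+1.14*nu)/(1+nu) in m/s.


Numerator factor = 0.862 + 1.14*0.27 = 1.1698
Denominator = 1 + 0.27 = 1.27
Vr = 2418 * 1.1698 / 1.27 = 2227.23 m/s

2227.23


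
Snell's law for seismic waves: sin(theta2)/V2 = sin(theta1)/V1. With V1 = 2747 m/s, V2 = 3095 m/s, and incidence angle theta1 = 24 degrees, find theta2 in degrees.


sin(theta1) = sin(24 deg) = 0.406737
sin(theta2) = V2/V1 * sin(theta1) = 3095/2747 * 0.406737 = 0.458264
theta2 = arcsin(0.458264) = 27.2751 degrees

27.2751


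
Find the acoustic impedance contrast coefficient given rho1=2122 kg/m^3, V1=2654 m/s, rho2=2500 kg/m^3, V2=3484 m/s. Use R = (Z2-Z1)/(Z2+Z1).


Z1 = 2122 * 2654 = 5631788
Z2 = 2500 * 3484 = 8710000
R = (8710000 - 5631788) / (8710000 + 5631788) = 3078212 / 14341788 = 0.2146

0.2146


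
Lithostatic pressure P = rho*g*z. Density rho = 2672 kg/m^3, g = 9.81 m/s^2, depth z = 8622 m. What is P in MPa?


P = rho * g * z / 1e6
= 2672 * 9.81 * 8622 / 1e6
= 226002623.04 / 1e6
= 226.0026 MPa

226.0026


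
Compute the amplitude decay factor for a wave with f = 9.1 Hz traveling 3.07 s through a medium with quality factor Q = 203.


pi*f*t/Q = pi*9.1*3.07/203 = 0.432348
A/A0 = exp(-0.432348) = 0.648983

0.648983


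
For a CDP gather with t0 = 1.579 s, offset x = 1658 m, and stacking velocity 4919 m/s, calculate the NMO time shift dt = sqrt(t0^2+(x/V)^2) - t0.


x/Vnmo = 1658/4919 = 0.33706
(x/Vnmo)^2 = 0.11361
t0^2 = 2.493241
sqrt(2.493241 + 0.11361) = 1.614574
dt = 1.614574 - 1.579 = 0.035574

0.035574


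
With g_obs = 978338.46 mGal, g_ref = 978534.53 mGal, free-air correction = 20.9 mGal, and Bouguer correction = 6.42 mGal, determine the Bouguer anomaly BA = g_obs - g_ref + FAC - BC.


BA = g_obs - g_ref + FAC - BC
= 978338.46 - 978534.53 + 20.9 - 6.42
= -181.59 mGal

-181.59


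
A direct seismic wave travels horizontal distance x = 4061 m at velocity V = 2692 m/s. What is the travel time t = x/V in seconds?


t = x / V
= 4061 / 2692
= 1.5085 s

1.5085


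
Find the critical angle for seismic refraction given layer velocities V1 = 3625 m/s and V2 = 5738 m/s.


V1/V2 = 3625/5738 = 0.631753
theta_c = arcsin(0.631753) = 39.1796 degrees

39.1796


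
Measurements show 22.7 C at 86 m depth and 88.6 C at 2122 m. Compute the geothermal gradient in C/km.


dT = 88.6 - 22.7 = 65.9 C
dz = 2122 - 86 = 2036 m
gradient = dT/dz * 1000 = 65.9/2036 * 1000 = 32.3674 C/km

32.3674


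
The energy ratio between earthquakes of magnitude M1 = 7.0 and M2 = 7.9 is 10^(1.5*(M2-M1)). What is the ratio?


M2 - M1 = 7.9 - 7.0 = 0.9
1.5 * 0.9 = 1.35
ratio = 10^1.35 = 22.39

22.39


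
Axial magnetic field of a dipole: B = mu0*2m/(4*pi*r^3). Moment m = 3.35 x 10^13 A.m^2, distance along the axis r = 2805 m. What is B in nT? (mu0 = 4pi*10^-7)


m = 3.35 x 10^13 = 33500000000000 A.m^2
2m = 67000000000000 A.m^2
r^3 = 2805^3 = 22069810125
B = (4pi*10^-7) * 67000000000000 / (4*pi * 22069810125) * 1e9
= 84194683.116206 / 277337413419.29 * 1e9
= 303582.1315 nT

303582.1315


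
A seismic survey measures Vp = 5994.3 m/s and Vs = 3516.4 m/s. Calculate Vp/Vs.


Vp/Vs = 5994.3 / 3516.4
= 1.7047

1.7047


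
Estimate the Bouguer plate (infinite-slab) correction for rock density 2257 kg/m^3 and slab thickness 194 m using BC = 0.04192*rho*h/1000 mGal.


BC = 0.04192 * rho * h / 1000
= 0.04192 * 2257 * 194 / 1000
= 18.355 mGal

18.355


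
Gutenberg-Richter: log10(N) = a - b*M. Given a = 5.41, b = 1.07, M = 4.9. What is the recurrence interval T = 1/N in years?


log10(N) = 5.41 - 1.07*4.9 = 0.167
N = 10^0.167 = 1.468926
T = 1/N = 1/1.468926 = 0.6808 years

0.6808


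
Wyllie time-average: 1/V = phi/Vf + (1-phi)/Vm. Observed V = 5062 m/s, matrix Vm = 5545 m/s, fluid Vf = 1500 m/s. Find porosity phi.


1/V - 1/Vm = 1/5062 - 1/5545 = 1.721e-05
1/Vf - 1/Vm = 1/1500 - 1/5545 = 0.00048632
phi = 1.721e-05 / 0.00048632 = 0.0354

0.0354


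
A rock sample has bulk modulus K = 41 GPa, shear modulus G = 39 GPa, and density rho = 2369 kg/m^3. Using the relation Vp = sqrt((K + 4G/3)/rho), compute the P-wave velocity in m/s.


First compute the effective modulus:
K + 4G/3 = 41e9 + 4*39e9/3 = 93000000000.0 Pa
Then divide by density:
93000000000.0 / 2369 = 39257070.4939 Pa/(kg/m^3)
Take the square root:
Vp = sqrt(39257070.4939) = 6265.55 m/s

6265.55


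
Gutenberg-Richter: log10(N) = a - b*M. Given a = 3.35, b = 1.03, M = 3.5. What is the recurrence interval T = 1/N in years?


log10(N) = 3.35 - 1.03*3.5 = -0.255
N = 10^-0.255 = 0.555904
T = 1/N = 1/0.555904 = 1.7989 years

1.7989


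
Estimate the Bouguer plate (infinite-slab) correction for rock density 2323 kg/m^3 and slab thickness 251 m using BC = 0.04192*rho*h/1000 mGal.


BC = 0.04192 * rho * h / 1000
= 0.04192 * 2323 * 251 / 1000
= 24.4424 mGal

24.4424


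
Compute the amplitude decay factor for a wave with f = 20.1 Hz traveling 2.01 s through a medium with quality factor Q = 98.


pi*f*t/Q = pi*20.1*2.01/98 = 1.295138
A/A0 = exp(-1.295138) = 0.27386

0.27386


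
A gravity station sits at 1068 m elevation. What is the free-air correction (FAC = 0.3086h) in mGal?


FAC = 0.3086 * h
= 0.3086 * 1068
= 329.5848 mGal

329.5848


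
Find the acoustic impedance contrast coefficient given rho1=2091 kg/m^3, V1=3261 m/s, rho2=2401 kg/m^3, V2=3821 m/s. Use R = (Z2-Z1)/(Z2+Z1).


Z1 = 2091 * 3261 = 6818751
Z2 = 2401 * 3821 = 9174221
R = (9174221 - 6818751) / (9174221 + 6818751) = 2355470 / 15992972 = 0.1473

0.1473


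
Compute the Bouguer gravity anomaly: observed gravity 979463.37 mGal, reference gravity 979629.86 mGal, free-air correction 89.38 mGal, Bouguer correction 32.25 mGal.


BA = g_obs - g_ref + FAC - BC
= 979463.37 - 979629.86 + 89.38 - 32.25
= -109.36 mGal

-109.36


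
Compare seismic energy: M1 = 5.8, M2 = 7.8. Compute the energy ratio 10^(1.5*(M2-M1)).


M2 - M1 = 7.8 - 5.8 = 2.0
1.5 * 2.0 = 3.0
ratio = 10^3.0 = 1000.0

1000.0


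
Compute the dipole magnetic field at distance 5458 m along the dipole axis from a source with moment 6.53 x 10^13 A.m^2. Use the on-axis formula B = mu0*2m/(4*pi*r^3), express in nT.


m = 6.53 x 10^13 = 65300000000000 A.m^2
2m = 130600000000000 A.m^2
r^3 = 5458^3 = 162592531912
B = (4pi*10^-7) * 130600000000000 / (4*pi * 162592531912) * 1e9
= 164116800.223531 / 2043198015133.21 * 1e9
= 80323.4924 nT

80323.4924


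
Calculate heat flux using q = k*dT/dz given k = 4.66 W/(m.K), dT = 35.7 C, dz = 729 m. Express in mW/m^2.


q = k * dT / dz * 1000
= 4.66 * 35.7 / 729 * 1000
= 0.228206 * 1000
= 228.2058 mW/m^2

228.2058


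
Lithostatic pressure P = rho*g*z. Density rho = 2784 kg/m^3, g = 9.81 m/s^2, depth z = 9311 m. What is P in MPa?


P = rho * g * z / 1e6
= 2784 * 9.81 * 9311 / 1e6
= 254293093.44 / 1e6
= 254.2931 MPa

254.2931


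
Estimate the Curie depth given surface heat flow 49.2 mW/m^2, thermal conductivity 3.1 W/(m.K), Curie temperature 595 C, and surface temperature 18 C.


T_Curie - T_surf = 595 - 18 = 577 C
Convert q to W/m^2: 49.2 mW/m^2 = 0.0492 W/m^2
d = 577 * 3.1 / 0.0492 = 36355.69 m

36355.69


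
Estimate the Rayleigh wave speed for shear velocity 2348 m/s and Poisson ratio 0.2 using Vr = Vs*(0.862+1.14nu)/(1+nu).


Numerator factor = 0.862 + 1.14*0.2 = 1.09
Denominator = 1 + 0.2 = 1.2
Vr = 2348 * 1.09 / 1.2 = 2132.77 m/s

2132.77


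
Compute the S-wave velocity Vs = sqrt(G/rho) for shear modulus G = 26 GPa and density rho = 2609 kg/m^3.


Convert G to Pa: G = 26e9 Pa
Compute G/rho = 26e9 / 2609 = 9965504.0245
Vs = sqrt(9965504.0245) = 3156.82 m/s

3156.82


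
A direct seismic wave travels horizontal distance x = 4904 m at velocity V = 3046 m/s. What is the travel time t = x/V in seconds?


t = x / V
= 4904 / 3046
= 1.61 s

1.61


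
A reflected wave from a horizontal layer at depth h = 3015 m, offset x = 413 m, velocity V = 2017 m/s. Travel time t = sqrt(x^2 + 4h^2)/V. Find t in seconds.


x^2 + 4h^2 = 413^2 + 4*3015^2 = 170569 + 36360900 = 36531469
sqrt(36531469) = 6044.1268
t = 6044.1268 / 2017 = 2.9966 s

2.9966


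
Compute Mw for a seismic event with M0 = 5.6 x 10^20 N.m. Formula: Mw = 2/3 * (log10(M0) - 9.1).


log10(M0) = log10(5.6 x 10^20) = 20.7482
Mw = 2/3 * (20.7482 - 9.1)
= 2/3 * 11.6482
= 7.77

7.77


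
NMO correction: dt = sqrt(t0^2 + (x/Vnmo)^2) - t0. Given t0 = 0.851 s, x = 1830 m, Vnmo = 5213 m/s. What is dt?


x/Vnmo = 1830/5213 = 0.351045
(x/Vnmo)^2 = 0.123233
t0^2 = 0.724201
sqrt(0.724201 + 0.123233) = 0.920562
dt = 0.920562 - 0.851 = 0.069562

0.069562


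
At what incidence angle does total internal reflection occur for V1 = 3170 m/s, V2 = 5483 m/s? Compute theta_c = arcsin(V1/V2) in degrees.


V1/V2 = 3170/5483 = 0.578151
theta_c = arcsin(0.578151) = 35.3206 degrees

35.3206


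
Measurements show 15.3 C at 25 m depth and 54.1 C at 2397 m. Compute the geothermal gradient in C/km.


dT = 54.1 - 15.3 = 38.8 C
dz = 2397 - 25 = 2372 m
gradient = dT/dz * 1000 = 38.8/2372 * 1000 = 16.3575 C/km

16.3575


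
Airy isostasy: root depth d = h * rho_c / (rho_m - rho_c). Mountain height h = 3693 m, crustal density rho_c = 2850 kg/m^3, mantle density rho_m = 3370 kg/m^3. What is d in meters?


rho_m - rho_c = 3370 - 2850 = 520
d = 3693 * 2850 / 520
= 10525050 / 520
= 20240.48 m

20240.48


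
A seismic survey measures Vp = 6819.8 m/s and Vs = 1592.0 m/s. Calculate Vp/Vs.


Vp/Vs = 6819.8 / 1592.0
= 4.2838

4.2838


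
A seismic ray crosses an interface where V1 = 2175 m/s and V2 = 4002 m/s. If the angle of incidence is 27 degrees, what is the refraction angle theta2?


sin(theta1) = sin(27 deg) = 0.45399
sin(theta2) = V2/V1 * sin(theta1) = 4002/2175 * 0.45399 = 0.835343
theta2 = arcsin(0.835343) = 56.6515 degrees

56.6515


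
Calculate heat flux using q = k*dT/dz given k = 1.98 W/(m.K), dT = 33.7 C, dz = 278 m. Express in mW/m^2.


q = k * dT / dz * 1000
= 1.98 * 33.7 / 278 * 1000
= 0.240022 * 1000
= 240.0216 mW/m^2

240.0216


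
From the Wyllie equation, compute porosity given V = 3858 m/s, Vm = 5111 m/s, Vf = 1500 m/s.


1/V - 1/Vm = 1/3858 - 1/5111 = 6.355e-05
1/Vf - 1/Vm = 1/1500 - 1/5111 = 0.00047101
phi = 6.355e-05 / 0.00047101 = 0.1349

0.1349


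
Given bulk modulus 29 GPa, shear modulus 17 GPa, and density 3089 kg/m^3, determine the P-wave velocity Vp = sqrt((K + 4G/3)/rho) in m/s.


First compute the effective modulus:
K + 4G/3 = 29e9 + 4*17e9/3 = 51666666666.67 Pa
Then divide by density:
51666666666.67 / 3089 = 16726017.0497 Pa/(kg/m^3)
Take the square root:
Vp = sqrt(16726017.0497) = 4089.75 m/s

4089.75


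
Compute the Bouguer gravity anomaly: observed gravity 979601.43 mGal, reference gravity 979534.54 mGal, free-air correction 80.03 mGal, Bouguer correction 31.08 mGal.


BA = g_obs - g_ref + FAC - BC
= 979601.43 - 979534.54 + 80.03 - 31.08
= 115.84 mGal

115.84


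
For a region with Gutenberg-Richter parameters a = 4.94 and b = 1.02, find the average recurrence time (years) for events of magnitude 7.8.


log10(N) = 4.94 - 1.02*7.8 = -3.016
N = 10^-3.016 = 0.000964
T = 1/N = 1/0.000964 = 1037.5284 years

1037.5284


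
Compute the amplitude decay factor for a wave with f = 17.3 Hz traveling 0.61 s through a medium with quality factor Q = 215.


pi*f*t/Q = pi*17.3*0.61/215 = 0.154201
A/A0 = exp(-0.154201) = 0.8571

0.8571


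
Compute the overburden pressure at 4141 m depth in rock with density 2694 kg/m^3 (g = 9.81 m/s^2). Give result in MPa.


P = rho * g * z / 1e6
= 2694 * 9.81 * 4141 / 1e6
= 109438927.74 / 1e6
= 109.4389 MPa

109.4389


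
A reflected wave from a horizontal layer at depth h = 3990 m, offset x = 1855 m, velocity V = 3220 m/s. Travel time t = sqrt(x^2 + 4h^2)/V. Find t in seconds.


x^2 + 4h^2 = 1855^2 + 4*3990^2 = 3441025 + 63680400 = 67121425
sqrt(67121425) = 8192.7666
t = 8192.7666 / 3220 = 2.5443 s

2.5443


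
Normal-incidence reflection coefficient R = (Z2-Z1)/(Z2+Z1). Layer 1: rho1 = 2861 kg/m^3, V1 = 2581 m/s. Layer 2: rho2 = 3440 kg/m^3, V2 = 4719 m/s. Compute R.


Z1 = 2861 * 2581 = 7384241
Z2 = 3440 * 4719 = 16233360
R = (16233360 - 7384241) / (16233360 + 7384241) = 8849119 / 23617601 = 0.3747

0.3747


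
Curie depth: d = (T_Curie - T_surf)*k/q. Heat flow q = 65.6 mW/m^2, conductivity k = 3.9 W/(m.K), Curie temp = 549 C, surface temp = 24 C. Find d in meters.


T_Curie - T_surf = 549 - 24 = 525 C
Convert q to W/m^2: 65.6 mW/m^2 = 0.0656 W/m^2
d = 525 * 3.9 / 0.0656 = 31211.89 m

31211.89


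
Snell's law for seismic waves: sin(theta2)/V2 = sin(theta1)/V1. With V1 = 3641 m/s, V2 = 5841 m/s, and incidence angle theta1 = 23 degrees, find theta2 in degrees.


sin(theta1) = sin(23 deg) = 0.390731
sin(theta2) = V2/V1 * sin(theta1) = 5841/3641 * 0.390731 = 0.626822
theta2 = arcsin(0.626822) = 38.8161 degrees

38.8161


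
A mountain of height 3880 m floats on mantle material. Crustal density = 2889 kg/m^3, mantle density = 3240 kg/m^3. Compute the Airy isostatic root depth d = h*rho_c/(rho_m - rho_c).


rho_m - rho_c = 3240 - 2889 = 351
d = 3880 * 2889 / 351
= 11209320 / 351
= 31935.38 m

31935.38


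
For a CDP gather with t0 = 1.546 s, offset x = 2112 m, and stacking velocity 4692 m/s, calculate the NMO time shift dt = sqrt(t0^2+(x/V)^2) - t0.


x/Vnmo = 2112/4692 = 0.450128
(x/Vnmo)^2 = 0.202615
t0^2 = 2.390116
sqrt(2.390116 + 0.202615) = 1.610196
dt = 1.610196 - 1.546 = 0.064196

0.064196


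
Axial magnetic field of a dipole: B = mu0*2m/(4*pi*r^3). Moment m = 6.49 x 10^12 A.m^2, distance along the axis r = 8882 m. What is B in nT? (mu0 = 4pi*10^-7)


m = 6.49 x 10^12 = 6490000000000 A.m^2
2m = 12980000000000 A.m^2
r^3 = 8882^3 = 700700304968
B = (4pi*10^-7) * 12980000000000 / (4*pi * 700700304968) * 1e9
= 16311149.057438 / 8805259721822.38 * 1e9
= 1852.4325 nT

1852.4325


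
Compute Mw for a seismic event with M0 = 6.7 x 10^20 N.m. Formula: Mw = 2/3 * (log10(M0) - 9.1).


log10(M0) = log10(6.7 x 10^20) = 20.8261
Mw = 2/3 * (20.8261 - 9.1)
= 2/3 * 11.7261
= 7.82

7.82


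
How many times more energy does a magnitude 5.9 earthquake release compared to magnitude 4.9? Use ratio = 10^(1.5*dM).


M2 - M1 = 5.9 - 4.9 = 1.0
1.5 * 1.0 = 1.5
ratio = 10^1.5 = 31.62

31.62


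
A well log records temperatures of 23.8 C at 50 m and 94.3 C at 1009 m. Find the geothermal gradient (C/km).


dT = 94.3 - 23.8 = 70.5 C
dz = 1009 - 50 = 959 m
gradient = dT/dz * 1000 = 70.5/959 * 1000 = 73.5141 C/km

73.5141


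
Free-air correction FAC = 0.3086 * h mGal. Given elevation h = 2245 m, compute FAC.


FAC = 0.3086 * h
= 0.3086 * 2245
= 692.807 mGal

692.807


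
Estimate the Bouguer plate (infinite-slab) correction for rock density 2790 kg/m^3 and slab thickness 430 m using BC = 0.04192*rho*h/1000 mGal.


BC = 0.04192 * rho * h / 1000
= 0.04192 * 2790 * 430 / 1000
= 50.2914 mGal

50.2914


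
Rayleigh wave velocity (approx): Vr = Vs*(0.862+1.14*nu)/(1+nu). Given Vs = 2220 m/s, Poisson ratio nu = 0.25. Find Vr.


Numerator factor = 0.862 + 1.14*0.25 = 1.147
Denominator = 1 + 0.25 = 1.25
Vr = 2220 * 1.147 / 1.25 = 2037.07 m/s

2037.07


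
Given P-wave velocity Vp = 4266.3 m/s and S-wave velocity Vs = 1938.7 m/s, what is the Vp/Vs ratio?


Vp/Vs = 4266.3 / 1938.7
= 2.2006

2.2006


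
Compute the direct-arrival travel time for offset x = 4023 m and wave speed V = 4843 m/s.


t = x / V
= 4023 / 4843
= 0.8307 s

0.8307


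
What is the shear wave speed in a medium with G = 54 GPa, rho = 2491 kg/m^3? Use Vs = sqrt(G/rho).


Convert G to Pa: G = 54e9 Pa
Compute G/rho = 54e9 / 2491 = 21678040.9474
Vs = sqrt(21678040.9474) = 4655.97 m/s

4655.97


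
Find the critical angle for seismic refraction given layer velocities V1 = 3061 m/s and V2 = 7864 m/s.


V1/V2 = 3061/7864 = 0.389242
theta_c = arcsin(0.389242) = 22.9073 degrees

22.9073


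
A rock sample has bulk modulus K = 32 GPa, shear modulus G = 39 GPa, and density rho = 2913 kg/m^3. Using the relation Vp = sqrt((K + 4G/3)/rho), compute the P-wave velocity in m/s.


First compute the effective modulus:
K + 4G/3 = 32e9 + 4*39e9/3 = 84000000000.0 Pa
Then divide by density:
84000000000.0 / 2913 = 28836251.2873 Pa/(kg/m^3)
Take the square root:
Vp = sqrt(28836251.2873) = 5369.94 m/s

5369.94


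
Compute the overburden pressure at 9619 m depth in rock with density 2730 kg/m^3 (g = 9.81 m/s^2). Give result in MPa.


P = rho * g * z / 1e6
= 2730 * 9.81 * 9619 / 1e6
= 257609324.7 / 1e6
= 257.6093 MPa

257.6093


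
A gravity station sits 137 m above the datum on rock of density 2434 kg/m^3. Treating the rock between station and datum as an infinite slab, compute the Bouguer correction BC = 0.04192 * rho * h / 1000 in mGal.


BC = 0.04192 * rho * h / 1000
= 0.04192 * 2434 * 137 / 1000
= 13.9786 mGal

13.9786


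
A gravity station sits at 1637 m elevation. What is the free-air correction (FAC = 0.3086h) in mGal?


FAC = 0.3086 * h
= 0.3086 * 1637
= 505.1782 mGal

505.1782


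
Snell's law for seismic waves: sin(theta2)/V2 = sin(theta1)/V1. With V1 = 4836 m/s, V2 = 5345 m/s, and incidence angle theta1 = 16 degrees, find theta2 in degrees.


sin(theta1) = sin(16 deg) = 0.275637
sin(theta2) = V2/V1 * sin(theta1) = 5345/4836 * 0.275637 = 0.304649
theta2 = arcsin(0.304649) = 17.737 degrees

17.737


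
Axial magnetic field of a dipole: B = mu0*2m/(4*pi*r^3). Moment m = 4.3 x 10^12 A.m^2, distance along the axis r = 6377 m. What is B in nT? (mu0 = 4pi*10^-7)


m = 4.3 x 10^12 = 4300000000000 A.m^2
2m = 8600000000000 A.m^2
r^3 = 6377^3 = 259327904633
B = (4pi*10^-7) * 8600000000000 / (4*pi * 259327904633) * 1e9
= 10807078.728349 / 3258810560263.47 * 1e9
= 3316.2648 nT

3316.2648


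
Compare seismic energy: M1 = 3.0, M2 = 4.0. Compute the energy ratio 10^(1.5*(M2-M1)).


M2 - M1 = 4.0 - 3.0 = 1.0
1.5 * 1.0 = 1.5
ratio = 10^1.5 = 31.62

31.62


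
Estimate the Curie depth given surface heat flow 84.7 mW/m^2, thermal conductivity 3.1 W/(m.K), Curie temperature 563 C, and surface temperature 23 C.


T_Curie - T_surf = 563 - 23 = 540 C
Convert q to W/m^2: 84.7 mW/m^2 = 0.0847 W/m^2
d = 540 * 3.1 / 0.0847 = 19763.87 m

19763.87


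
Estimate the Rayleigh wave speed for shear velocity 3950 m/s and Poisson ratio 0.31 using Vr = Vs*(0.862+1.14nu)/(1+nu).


Numerator factor = 0.862 + 1.14*0.31 = 1.2154
Denominator = 1 + 0.31 = 1.31
Vr = 3950 * 1.2154 / 1.31 = 3664.76 m/s

3664.76


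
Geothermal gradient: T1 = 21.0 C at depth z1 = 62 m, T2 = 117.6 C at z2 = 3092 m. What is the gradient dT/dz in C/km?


dT = 117.6 - 21.0 = 96.6 C
dz = 3092 - 62 = 3030 m
gradient = dT/dz * 1000 = 96.6/3030 * 1000 = 31.8812 C/km

31.8812


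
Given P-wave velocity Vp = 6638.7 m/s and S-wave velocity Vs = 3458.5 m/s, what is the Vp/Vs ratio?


Vp/Vs = 6638.7 / 3458.5
= 1.9195

1.9195


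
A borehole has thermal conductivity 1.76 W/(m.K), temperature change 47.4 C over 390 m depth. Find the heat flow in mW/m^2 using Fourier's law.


q = k * dT / dz * 1000
= 1.76 * 47.4 / 390 * 1000
= 0.213908 * 1000
= 213.9077 mW/m^2

213.9077


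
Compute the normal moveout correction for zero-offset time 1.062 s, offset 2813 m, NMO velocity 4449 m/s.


x/Vnmo = 2813/4449 = 0.632277
(x/Vnmo)^2 = 0.399774
t0^2 = 1.127844
sqrt(1.127844 + 0.399774) = 1.235968
dt = 1.235968 - 1.062 = 0.173968

0.173968


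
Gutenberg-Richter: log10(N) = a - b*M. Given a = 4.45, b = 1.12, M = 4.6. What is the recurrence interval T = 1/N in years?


log10(N) = 4.45 - 1.12*4.6 = -0.702
N = 10^-0.702 = 0.198609
T = 1/N = 1/0.198609 = 5.035 years

5.035


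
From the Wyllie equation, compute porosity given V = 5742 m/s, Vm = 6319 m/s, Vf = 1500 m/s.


1/V - 1/Vm = 1/5742 - 1/6319 = 1.59e-05
1/Vf - 1/Vm = 1/1500 - 1/6319 = 0.00050841
phi = 1.59e-05 / 0.00050841 = 0.0313

0.0313


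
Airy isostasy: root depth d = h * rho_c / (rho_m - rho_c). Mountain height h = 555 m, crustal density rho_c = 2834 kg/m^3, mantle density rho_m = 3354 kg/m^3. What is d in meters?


rho_m - rho_c = 3354 - 2834 = 520
d = 555 * 2834 / 520
= 1572870 / 520
= 3024.75 m

3024.75


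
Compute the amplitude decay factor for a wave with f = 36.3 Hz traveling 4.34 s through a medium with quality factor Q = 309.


pi*f*t/Q = pi*36.3*4.34/309 = 1.601724
A/A0 = exp(-1.601724) = 0.201549

0.201549


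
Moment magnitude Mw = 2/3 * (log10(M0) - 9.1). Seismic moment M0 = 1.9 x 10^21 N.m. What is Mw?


log10(M0) = log10(1.9 x 10^21) = 21.2788
Mw = 2/3 * (21.2788 - 9.1)
= 2/3 * 12.1788
= 8.12

8.12


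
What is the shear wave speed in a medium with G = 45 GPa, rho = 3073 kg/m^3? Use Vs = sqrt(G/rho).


Convert G to Pa: G = 45e9 Pa
Compute G/rho = 45e9 / 3073 = 14643670.6801
Vs = sqrt(14643670.6801) = 3826.7 m/s

3826.7


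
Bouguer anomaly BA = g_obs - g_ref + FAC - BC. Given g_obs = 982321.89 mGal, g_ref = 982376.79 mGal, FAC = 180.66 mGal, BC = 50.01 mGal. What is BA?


BA = g_obs - g_ref + FAC - BC
= 982321.89 - 982376.79 + 180.66 - 50.01
= 75.75 mGal

75.75


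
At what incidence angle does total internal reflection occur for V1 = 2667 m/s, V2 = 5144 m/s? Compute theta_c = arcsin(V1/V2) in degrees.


V1/V2 = 2667/5144 = 0.518468
theta_c = arcsin(0.518468) = 31.2296 degrees

31.2296


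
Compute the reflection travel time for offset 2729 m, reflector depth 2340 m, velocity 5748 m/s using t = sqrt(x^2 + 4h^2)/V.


x^2 + 4h^2 = 2729^2 + 4*2340^2 = 7447441 + 21902400 = 29349841
sqrt(29349841) = 5417.5494
t = 5417.5494 / 5748 = 0.9425 s

0.9425


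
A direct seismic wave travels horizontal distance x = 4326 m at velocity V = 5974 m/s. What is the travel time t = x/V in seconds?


t = x / V
= 4326 / 5974
= 0.7241 s

0.7241


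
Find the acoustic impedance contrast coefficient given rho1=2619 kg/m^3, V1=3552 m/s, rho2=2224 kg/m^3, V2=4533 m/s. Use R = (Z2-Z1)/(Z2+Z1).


Z1 = 2619 * 3552 = 9302688
Z2 = 2224 * 4533 = 10081392
R = (10081392 - 9302688) / (10081392 + 9302688) = 778704 / 19384080 = 0.0402

0.0402


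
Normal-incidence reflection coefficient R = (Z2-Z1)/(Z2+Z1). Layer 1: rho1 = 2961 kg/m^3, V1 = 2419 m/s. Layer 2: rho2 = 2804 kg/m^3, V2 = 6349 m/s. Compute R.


Z1 = 2961 * 2419 = 7162659
Z2 = 2804 * 6349 = 17802596
R = (17802596 - 7162659) / (17802596 + 7162659) = 10639937 / 24965255 = 0.4262

0.4262


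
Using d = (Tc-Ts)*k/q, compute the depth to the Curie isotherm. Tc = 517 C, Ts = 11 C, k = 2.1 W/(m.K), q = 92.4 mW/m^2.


T_Curie - T_surf = 517 - 11 = 506 C
Convert q to W/m^2: 92.4 mW/m^2 = 0.0924 W/m^2
d = 506 * 2.1 / 0.0924 = 11500.0 m

11500.0


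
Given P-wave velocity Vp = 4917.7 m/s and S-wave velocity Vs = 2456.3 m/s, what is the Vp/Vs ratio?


Vp/Vs = 4917.7 / 2456.3
= 2.0021

2.0021


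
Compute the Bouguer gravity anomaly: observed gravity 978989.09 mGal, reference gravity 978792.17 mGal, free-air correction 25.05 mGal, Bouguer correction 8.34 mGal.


BA = g_obs - g_ref + FAC - BC
= 978989.09 - 978792.17 + 25.05 - 8.34
= 213.63 mGal

213.63


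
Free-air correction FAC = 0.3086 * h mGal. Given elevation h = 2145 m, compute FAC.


FAC = 0.3086 * h
= 0.3086 * 2145
= 661.947 mGal

661.947


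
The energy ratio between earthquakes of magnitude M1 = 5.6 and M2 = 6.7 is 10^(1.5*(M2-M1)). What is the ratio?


M2 - M1 = 6.7 - 5.6 = 1.1
1.5 * 1.1 = 1.65
ratio = 10^1.65 = 44.67

44.67


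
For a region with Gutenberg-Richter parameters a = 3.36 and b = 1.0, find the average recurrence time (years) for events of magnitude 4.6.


log10(N) = 3.36 - 1.0*4.6 = -1.24
N = 10^-1.24 = 0.057544
T = 1/N = 1/0.057544 = 17.378 years

17.378


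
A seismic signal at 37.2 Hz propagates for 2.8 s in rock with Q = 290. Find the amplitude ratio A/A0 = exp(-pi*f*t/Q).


pi*f*t/Q = pi*37.2*2.8/290 = 1.128373
A/A0 = exp(-1.128373) = 0.323559

0.323559


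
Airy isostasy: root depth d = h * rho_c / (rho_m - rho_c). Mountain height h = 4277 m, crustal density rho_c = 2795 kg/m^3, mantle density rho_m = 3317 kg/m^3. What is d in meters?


rho_m - rho_c = 3317 - 2795 = 522
d = 4277 * 2795 / 522
= 11954215 / 522
= 22900.8 m

22900.8


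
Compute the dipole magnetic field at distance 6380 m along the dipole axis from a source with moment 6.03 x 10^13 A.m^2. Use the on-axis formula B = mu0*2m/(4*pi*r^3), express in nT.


m = 6.03 x 10^13 = 60300000000000 A.m^2
2m = 120600000000000 A.m^2
r^3 = 6380^3 = 259694072000
B = (4pi*10^-7) * 120600000000000 / (4*pi * 259694072000) * 1e9
= 151550429.609172 / 3263411955104.08 * 1e9
= 46439.258 nT

46439.258


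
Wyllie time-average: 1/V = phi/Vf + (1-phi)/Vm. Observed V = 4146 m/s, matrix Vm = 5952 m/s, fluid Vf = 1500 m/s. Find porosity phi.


1/V - 1/Vm = 1/4146 - 1/5952 = 7.319e-05
1/Vf - 1/Vm = 1/1500 - 1/5952 = 0.00049866
phi = 7.319e-05 / 0.00049866 = 0.1468

0.1468


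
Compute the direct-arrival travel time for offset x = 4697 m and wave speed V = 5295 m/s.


t = x / V
= 4697 / 5295
= 0.8871 s

0.8871


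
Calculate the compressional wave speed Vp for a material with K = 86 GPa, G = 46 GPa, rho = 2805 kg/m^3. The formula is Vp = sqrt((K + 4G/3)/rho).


First compute the effective modulus:
K + 4G/3 = 86e9 + 4*46e9/3 = 147333333333.33 Pa
Then divide by density:
147333333333.33 / 2805 = 52525252.5253 Pa/(kg/m^3)
Take the square root:
Vp = sqrt(52525252.5253) = 7247.43 m/s

7247.43


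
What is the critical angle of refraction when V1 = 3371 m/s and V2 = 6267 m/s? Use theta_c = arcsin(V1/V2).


V1/V2 = 3371/6267 = 0.537897
theta_c = arcsin(0.537897) = 32.5406 degrees

32.5406


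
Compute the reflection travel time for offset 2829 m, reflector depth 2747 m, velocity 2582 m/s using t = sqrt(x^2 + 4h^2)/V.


x^2 + 4h^2 = 2829^2 + 4*2747^2 = 8003241 + 30184036 = 38187277
sqrt(38187277) = 6179.5855
t = 6179.5855 / 2582 = 2.3933 s

2.3933


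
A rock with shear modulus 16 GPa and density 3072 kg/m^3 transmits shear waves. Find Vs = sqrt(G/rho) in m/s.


Convert G to Pa: G = 16e9 Pa
Compute G/rho = 16e9 / 3072 = 5208333.3333
Vs = sqrt(5208333.3333) = 2282.18 m/s

2282.18


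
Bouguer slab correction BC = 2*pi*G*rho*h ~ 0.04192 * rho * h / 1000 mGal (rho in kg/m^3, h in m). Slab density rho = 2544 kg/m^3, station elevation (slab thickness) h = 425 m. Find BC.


BC = 0.04192 * rho * h / 1000
= 0.04192 * 2544 * 425 / 1000
= 45.3239 mGal

45.3239


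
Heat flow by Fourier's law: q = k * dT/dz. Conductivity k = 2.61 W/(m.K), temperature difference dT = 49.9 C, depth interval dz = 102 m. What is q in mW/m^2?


q = k * dT / dz * 1000
= 2.61 * 49.9 / 102 * 1000
= 1.276853 * 1000
= 1276.8529 mW/m^2

1276.8529


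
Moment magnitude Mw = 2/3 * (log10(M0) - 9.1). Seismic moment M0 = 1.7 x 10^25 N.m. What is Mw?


log10(M0) = log10(1.7 x 10^25) = 25.2304
Mw = 2/3 * (25.2304 - 9.1)
= 2/3 * 16.1304
= 10.75

10.75


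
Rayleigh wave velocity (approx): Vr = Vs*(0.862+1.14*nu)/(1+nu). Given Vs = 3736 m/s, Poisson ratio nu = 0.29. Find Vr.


Numerator factor = 0.862 + 1.14*0.29 = 1.1926
Denominator = 1 + 0.29 = 1.29
Vr = 3736 * 1.1926 / 1.29 = 3453.92 m/s

3453.92


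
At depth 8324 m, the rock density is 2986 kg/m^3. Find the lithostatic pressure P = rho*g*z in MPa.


P = rho * g * z / 1e6
= 2986 * 9.81 * 8324 / 1e6
= 243832101.84 / 1e6
= 243.8321 MPa

243.8321


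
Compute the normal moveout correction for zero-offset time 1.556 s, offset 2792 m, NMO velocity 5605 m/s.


x/Vnmo = 2792/5605 = 0.498127
(x/Vnmo)^2 = 0.24813
t0^2 = 2.421136
sqrt(2.421136 + 0.24813) = 1.633789
dt = 1.633789 - 1.556 = 0.077789

0.077789


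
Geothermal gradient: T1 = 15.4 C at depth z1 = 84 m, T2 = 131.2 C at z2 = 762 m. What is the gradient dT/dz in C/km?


dT = 131.2 - 15.4 = 115.8 C
dz = 762 - 84 = 678 m
gradient = dT/dz * 1000 = 115.8/678 * 1000 = 170.7965 C/km

170.7965


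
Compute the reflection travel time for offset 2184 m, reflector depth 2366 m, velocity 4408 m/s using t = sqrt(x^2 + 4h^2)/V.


x^2 + 4h^2 = 2184^2 + 4*2366^2 = 4769856 + 22391824 = 27161680
sqrt(27161680) = 5211.6869
t = 5211.6869 / 4408 = 1.1823 s

1.1823


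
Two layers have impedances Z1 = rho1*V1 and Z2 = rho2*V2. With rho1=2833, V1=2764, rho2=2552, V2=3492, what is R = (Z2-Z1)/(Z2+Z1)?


Z1 = 2833 * 2764 = 7830412
Z2 = 2552 * 3492 = 8911584
R = (8911584 - 7830412) / (8911584 + 7830412) = 1081172 / 16741996 = 0.0646

0.0646


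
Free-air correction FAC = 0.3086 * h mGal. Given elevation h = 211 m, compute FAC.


FAC = 0.3086 * h
= 0.3086 * 211
= 65.1146 mGal

65.1146


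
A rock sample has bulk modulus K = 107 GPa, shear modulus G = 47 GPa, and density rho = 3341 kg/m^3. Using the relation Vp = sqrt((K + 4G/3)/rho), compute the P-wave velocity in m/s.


First compute the effective modulus:
K + 4G/3 = 107e9 + 4*47e9/3 = 169666666666.67 Pa
Then divide by density:
169666666666.67 / 3341 = 50783198.6431 Pa/(kg/m^3)
Take the square root:
Vp = sqrt(50783198.6431) = 7126.23 m/s

7126.23


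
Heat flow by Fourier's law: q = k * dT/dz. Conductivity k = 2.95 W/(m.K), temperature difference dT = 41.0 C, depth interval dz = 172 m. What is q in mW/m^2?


q = k * dT / dz * 1000
= 2.95 * 41.0 / 172 * 1000
= 0.703198 * 1000
= 703.1977 mW/m^2

703.1977


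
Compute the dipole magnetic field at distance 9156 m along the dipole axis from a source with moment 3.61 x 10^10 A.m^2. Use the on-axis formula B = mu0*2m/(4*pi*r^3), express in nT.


m = 3.61 x 10^10 = 36100000000 A.m^2
2m = 72200000000 A.m^2
r^3 = 9156^3 = 767568868416
B = (4pi*10^-7) * 72200000000 / (4*pi * 767568868416) * 1e9
= 90729.195836 / 9645554872559.74 * 1e9
= 9.4063 nT

9.4063


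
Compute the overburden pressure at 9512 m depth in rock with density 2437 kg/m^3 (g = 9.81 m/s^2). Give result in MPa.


P = rho * g * z / 1e6
= 2437 * 9.81 * 9512 / 1e6
= 227403098.64 / 1e6
= 227.4031 MPa

227.4031


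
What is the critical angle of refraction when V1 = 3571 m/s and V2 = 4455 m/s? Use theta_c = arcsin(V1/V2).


V1/V2 = 3571/4455 = 0.801571
theta_c = arcsin(0.801571) = 53.2804 degrees

53.2804


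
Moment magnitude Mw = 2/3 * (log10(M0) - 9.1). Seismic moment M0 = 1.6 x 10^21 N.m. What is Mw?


log10(M0) = log10(1.6 x 10^21) = 21.2041
Mw = 2/3 * (21.2041 - 9.1)
= 2/3 * 12.1041
= 8.07

8.07


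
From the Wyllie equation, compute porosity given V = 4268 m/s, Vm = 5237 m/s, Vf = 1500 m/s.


1/V - 1/Vm = 1/4268 - 1/5237 = 4.335e-05
1/Vf - 1/Vm = 1/1500 - 1/5237 = 0.00047572
phi = 4.335e-05 / 0.00047572 = 0.0911

0.0911


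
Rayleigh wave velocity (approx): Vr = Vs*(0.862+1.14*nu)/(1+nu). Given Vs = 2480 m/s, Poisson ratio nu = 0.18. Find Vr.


Numerator factor = 0.862 + 1.14*0.18 = 1.0672
Denominator = 1 + 0.18 = 1.18
Vr = 2480 * 1.0672 / 1.18 = 2242.93 m/s

2242.93


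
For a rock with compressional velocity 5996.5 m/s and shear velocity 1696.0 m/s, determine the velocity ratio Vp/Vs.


Vp/Vs = 5996.5 / 1696.0
= 3.5357

3.5357


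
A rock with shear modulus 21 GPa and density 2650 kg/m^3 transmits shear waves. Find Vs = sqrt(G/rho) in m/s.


Convert G to Pa: G = 21e9 Pa
Compute G/rho = 21e9 / 2650 = 7924528.3019
Vs = sqrt(7924528.3019) = 2815.05 m/s

2815.05


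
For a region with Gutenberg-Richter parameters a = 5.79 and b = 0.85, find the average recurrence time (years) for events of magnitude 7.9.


log10(N) = 5.79 - 0.85*7.9 = -0.925
N = 10^-0.925 = 0.11885
T = 1/N = 1/0.11885 = 8.414 years

8.414


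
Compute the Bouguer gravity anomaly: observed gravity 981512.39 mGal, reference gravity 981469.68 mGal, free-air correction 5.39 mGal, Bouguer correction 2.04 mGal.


BA = g_obs - g_ref + FAC - BC
= 981512.39 - 981469.68 + 5.39 - 2.04
= 46.06 mGal

46.06
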